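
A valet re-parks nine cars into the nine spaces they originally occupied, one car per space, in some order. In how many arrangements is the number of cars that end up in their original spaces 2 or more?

95887

Sum C(9,i)·!(9-i) for i = 2..9:
  i=2: C(9,2)·!7 = 36·1854 = 66744
  i=3: C(9,3)·!6 = 84·265 = 22260
  i=4: C(9,4)·!5 = 126·44 = 5544
  i=5: C(9,5)·!4 = 126·9 = 1134
  i=6: C(9,6)·!3 = 84·2 = 168
  i=7: C(9,7)·!2 = 36·1 = 36
  i=8: C(9,8)·!1 = 9·0 = 0
  i=9: C(9,9)·!0 = 1·1 = 1
Total = 95887.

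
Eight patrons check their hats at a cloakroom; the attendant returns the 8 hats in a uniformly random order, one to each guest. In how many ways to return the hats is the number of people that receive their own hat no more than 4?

40179

Sum C(8,i)·!(8-i) for i = 0..4:
  i=0: C(8,0)·!8 = 1·14833 = 14833
  i=1: C(8,1)·!7 = 8·1854 = 14832
  i=2: C(8,2)·!6 = 28·265 = 7420
  i=3: C(8,3)·!5 = 56·44 = 2464
  i=4: C(8,4)·!4 = 70·9 = 630
Total = 40179.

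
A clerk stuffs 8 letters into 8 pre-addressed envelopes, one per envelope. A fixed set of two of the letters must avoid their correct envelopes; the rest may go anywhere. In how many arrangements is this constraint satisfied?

30960

Let A_j be the event that the j-th constrained one is fixed. By inclusion-exclusion over the 2 events:
Σ_{j=0}^{2} (-1)^j C(2,j)(8-j)!
= C(2,0)·8! - C(2,1)·7! + C(2,2)·6!
= 40320 - 10080 + 720
= 30960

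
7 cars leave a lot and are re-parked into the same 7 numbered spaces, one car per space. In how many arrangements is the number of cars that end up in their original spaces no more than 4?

Sum C(7,i)·!(7-i) for i = 0..4:
  i=0: C(7,0)·!7 = 1·1854 = 1854
  i=1: C(7,1)·!6 = 7·265 = 1855
  i=2: C(7,2)·!5 = 21·44 = 924
  i=3: C(7,3)·!4 = 35·9 = 315
  i=4: C(7,4)·!3 = 35·2 = 70
Total = 5018.

5018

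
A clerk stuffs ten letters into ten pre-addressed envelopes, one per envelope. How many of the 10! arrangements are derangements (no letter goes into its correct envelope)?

1334961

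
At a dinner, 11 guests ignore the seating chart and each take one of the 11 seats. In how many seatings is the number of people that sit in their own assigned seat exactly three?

Choose which 3 of the 11 are fixed: C(11,3) = 165.
The remaining 8 must be deranged: !8 = 14833.
Total: 165 × 14833 = 2447445.

2447445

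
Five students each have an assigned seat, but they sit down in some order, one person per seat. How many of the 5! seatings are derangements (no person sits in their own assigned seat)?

44

The subfactorial !5 = [5!/e] (nearest integer).
5! = 120, and 120/e ≈ 44.15, so !5 = 44.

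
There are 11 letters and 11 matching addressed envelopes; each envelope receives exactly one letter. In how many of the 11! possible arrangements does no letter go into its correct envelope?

Use !n = (n-1)(!(n-1) + !(n-2)).
!11 = 10·(1334961 + 133496) = 10·1468457 = 14684570

14684570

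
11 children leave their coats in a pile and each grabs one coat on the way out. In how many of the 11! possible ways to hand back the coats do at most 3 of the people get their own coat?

# with exactly i fixed is C(11,i)·!(11-i); sum over i=0..3:
  i=0: C(11,0)·!11 = 1·14684570 = 14684570
  i=1: C(11,1)·!10 = 11·1334961 = 14684571
  i=2: C(11,2)·!9 = 55·133496 = 7342280
  i=3: C(11,3)·!8 = 165·14833 = 2447445
Total = 39158866.

39158866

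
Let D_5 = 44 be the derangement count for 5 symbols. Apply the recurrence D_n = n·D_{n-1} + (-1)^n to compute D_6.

D_6 = 6·44 + 1 = 265.

265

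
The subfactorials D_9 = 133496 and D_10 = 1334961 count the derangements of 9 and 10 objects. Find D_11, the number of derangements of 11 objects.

D_11 = (11-1)·(D_10 + D_9) = 10·(1334961 + 133496) = 10·1468457 = 14684570.

14684570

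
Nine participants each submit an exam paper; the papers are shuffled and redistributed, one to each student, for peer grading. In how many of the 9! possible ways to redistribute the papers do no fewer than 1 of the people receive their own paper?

229384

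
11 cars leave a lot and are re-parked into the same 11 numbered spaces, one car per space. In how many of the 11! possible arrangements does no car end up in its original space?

By inclusion-exclusion, !11 = Σ (-1)^k · 11!/k! for k=0..11
= 11! - 11!/1! + 11!/2! - 11!/3! + 11!/4! - 11!/5! + 11!/6! - 11!/7! + 11!/8! - 11!/9! + 11!/10! - 11!/11!
= 39916800 - 39916800 + 19958400 - 6652800 + 1663200 - 332640 + 55440 - 7920 + 990 - 110 + 11 - 1
= 14684570

14684570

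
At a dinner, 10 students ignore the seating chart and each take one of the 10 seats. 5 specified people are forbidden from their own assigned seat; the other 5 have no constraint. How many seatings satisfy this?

2170680

Inclusion-exclusion on the 5 forbidden self-matches:
Σ_{j=0}^{5} (-1)^j C(5,j)(10-j)!
= C(5,0)·10! - C(5,1)·9! + C(5,2)·8! - C(5,3)·7! + C(5,4)·6! - C(5,5)·5!
= 3628800 - 1814400 + 403200 - 50400 + 3600 - 120
= 2170680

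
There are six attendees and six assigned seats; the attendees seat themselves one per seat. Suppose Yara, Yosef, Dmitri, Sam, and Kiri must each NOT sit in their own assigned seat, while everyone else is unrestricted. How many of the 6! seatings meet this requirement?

309

Let A_j be the event that the j-th constrained one is fixed. By inclusion-exclusion over the 5 events:
Σ_{j=0}^{5} (-1)^j C(5,j)(6-j)!
= C(5,0)·6! - C(5,1)·5! + C(5,2)·4! - C(5,3)·3! + C(5,4)·2! - C(5,5)·1!
= 720 - 600 + 240 - 60 + 10 - 1
= 309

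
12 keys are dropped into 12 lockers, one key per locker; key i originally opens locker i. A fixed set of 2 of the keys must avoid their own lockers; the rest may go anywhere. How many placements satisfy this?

Let A_j be the event that the j-th constrained one is fixed. By inclusion-exclusion over the 2 events:
Σ_{j=0}^{2} (-1)^j C(2,j)(12-j)!
= C(2,0)·12! - C(2,1)·11! + C(2,2)·10!
= 479001600 - 79833600 + 3628800
= 402796800

402796800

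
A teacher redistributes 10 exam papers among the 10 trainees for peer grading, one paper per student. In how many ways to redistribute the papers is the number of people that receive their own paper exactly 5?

11088

Choose which 5 of the 10 are fixed: C(10,5) = 252.
The other 5 form a derangement: !5 = 44.
Total: 252 × 44 = 11088.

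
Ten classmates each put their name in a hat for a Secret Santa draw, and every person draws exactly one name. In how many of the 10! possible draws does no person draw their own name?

The subfactorial !10 = [10!/e] (nearest integer).
10! = 3628800, and 3628800/e ≈ 1334960.92, so !10 = 1334961.

1334961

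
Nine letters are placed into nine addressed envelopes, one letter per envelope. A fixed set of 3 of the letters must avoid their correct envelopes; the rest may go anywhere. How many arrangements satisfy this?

256320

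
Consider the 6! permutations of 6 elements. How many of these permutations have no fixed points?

265

Recurrence: !6 = 5·(!5 + !4).
!6 = 5·(44 + 9) = 5·53 = 265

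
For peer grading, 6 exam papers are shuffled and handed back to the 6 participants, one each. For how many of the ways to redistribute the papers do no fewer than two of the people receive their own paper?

191

# with exactly i fixed is C(6,i)·!(6-i); sum over i=2..6:
  i=2: C(6,2)·!4 = 15·9 = 135
  i=3: C(6,3)·!3 = 20·2 = 40
  i=4: C(6,4)·!2 = 15·1 = 15
  i=5: C(6,5)·!1 = 6·0 = 0
  i=6: C(6,6)·!0 = 1·1 = 1
Total = 191.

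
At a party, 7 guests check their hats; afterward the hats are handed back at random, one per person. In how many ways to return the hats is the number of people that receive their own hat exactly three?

Pick the 3 fixed positions: C(7,3) = 35 ways.
The other 4 form a derangement: !4 = 9.
Total: 35 × 9 = 315.

315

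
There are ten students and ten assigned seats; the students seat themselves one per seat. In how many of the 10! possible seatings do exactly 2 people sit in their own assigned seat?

Pick the 2 fixed positions: C(10,2) = 45 ways.
The remaining 8 must be deranged: !8 = 14833.
Total: 45 × 14833 = 667485.

667485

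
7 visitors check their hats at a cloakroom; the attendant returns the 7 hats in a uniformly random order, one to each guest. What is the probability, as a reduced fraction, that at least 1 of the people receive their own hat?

177/280

Favorable outcomes: Σ_{i≥1} C(7,i)·!(7-i) = 7·265 + 21·44 + 35·9 + 35·2 + 21·1 + 7·0 + 1·1 = 3186.
Total outcomes: 7! = 5040.
Probability = 3186/5040 = 177/280.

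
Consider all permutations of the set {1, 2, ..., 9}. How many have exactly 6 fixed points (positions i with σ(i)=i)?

168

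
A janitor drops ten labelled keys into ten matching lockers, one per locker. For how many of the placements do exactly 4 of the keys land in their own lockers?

55650

Pick the 4 fixed positions: C(10,4) = 210 ways.
The remaining 6 must be deranged: !6 = 265.
Total: 210 × 265 = 55650.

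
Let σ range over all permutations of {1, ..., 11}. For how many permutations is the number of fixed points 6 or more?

23684

Sum C(11,i)·!(11-i) for i = 6..11:
  i=6: C(11,6)·!5 = 462·44 = 20328
  i=7: C(11,7)·!4 = 330·9 = 2970
  i=8: C(11,8)·!3 = 165·2 = 330
  i=9: C(11,9)·!2 = 55·1 = 55
  i=10: C(11,10)·!1 = 11·0 = 0
  i=11: C(11,11)·!0 = 1·1 = 1
Total = 23684.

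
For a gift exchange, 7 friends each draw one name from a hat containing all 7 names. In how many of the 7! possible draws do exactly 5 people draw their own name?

21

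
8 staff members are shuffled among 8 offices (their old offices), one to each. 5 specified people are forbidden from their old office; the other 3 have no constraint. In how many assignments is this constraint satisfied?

21234

Inclusion-exclusion on the 5 forbidden self-matches:
Σ_{j=0}^{5} (-1)^j C(5,j)(8-j)!
= C(5,0)·8! - C(5,1)·7! + C(5,2)·6! - C(5,3)·5! + C(5,4)·4! - C(5,5)·3!
= 40320 - 25200 + 7200 - 1200 + 120 - 6
= 21234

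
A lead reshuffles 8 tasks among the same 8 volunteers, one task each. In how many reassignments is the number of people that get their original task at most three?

Sum C(8,i)·!(8-i) for i = 0..3:
  i=0: C(8,0)·!8 = 1·14833 = 14833
  i=1: C(8,1)·!7 = 8·1854 = 14832
  i=2: C(8,2)·!6 = 28·265 = 7420
  i=3: C(8,3)·!5 = 56·44 = 2464
Total = 39549.

39549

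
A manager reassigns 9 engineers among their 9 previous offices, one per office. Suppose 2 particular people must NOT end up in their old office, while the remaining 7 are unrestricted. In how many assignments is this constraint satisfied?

287280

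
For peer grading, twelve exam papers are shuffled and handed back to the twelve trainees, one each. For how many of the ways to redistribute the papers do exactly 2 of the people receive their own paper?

Pick the 2 fixed positions: C(12,2) = 66 ways.
The other 10 form a derangement: !10 = 1334961.
Total: 66 × 1334961 = 88107426.

88107426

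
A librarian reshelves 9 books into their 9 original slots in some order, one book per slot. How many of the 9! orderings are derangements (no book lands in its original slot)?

133496

The subfactorial !9 = [9!/e] (nearest integer).
9! = 362880, and 362880/e ≈ 133496.09, so !9 = 133496.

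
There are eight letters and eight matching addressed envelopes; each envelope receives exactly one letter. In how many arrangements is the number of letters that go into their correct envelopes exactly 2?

Choose which 2 of the 8 are fixed: C(8,2) = 28.
The other 6 form a derangement: !6 = 265.
Total: 28 × 265 = 7420.

7420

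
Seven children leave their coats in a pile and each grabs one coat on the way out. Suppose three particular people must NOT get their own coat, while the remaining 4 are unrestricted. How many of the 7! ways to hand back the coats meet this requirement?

Let A_j be the event that the j-th constrained one is fixed. By inclusion-exclusion over the 3 events:
Σ_{j=0}^{3} (-1)^j C(3,j)(7-j)!
= C(3,0)·7! - C(3,1)·6! + C(3,2)·5! - C(3,3)·4!
= 5040 - 2160 + 360 - 24
= 3216

3216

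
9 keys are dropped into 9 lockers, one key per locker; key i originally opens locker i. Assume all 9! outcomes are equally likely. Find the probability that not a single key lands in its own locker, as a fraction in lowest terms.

16687/45360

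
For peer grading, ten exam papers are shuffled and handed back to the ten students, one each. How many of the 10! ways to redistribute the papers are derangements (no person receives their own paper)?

Use !n = n·!(n-1) + (-1)^n.
!10 = 10·133496 + 1 = 1334961

1334961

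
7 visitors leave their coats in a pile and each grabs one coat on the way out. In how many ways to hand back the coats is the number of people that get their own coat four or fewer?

5018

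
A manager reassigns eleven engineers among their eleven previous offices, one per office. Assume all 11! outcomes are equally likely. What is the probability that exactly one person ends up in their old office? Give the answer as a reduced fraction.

16481/44800

Favorable outcomes: C(11,1)·!10 = 11·1334961 = 14684571.
Total outcomes: 11! = 39916800.
Probability = 14684571/39916800 = 16481/44800.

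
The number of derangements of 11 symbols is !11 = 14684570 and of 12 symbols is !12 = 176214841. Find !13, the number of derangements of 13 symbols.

2290792932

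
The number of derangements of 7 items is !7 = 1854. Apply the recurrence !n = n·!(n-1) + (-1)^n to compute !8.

14833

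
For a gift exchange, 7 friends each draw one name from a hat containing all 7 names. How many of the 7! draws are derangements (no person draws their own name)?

1854

Use !n = (n-1)(!(n-1) + !(n-2)).
!7 = 6·(265 + 44) = 6·309 = 1854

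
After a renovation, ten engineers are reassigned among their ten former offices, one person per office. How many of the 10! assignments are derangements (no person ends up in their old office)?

1334961

!10 is the nearest integer to 10!/e.
10! = 3628800, and 3628800/e ≈ 1334960.92, so !10 = 1334961.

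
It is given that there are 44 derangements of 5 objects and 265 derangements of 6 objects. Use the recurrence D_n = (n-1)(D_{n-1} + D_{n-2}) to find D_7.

D_7 = (7-1)·(D_6 + D_5) = 6·(265 + 44) = 6·309 = 1854.

1854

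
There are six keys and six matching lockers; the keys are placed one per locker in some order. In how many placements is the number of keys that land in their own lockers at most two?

664

Sum C(6,i)·!(6-i) for i = 0..2:
  i=0: C(6,0)·!6 = 1·265 = 265
  i=1: C(6,1)·!5 = 6·44 = 264
  i=2: C(6,2)·!4 = 15·9 = 135
Total = 664.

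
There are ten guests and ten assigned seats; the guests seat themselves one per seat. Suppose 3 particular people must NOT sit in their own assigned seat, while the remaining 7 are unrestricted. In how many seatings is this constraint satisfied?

Inclusion-exclusion on the 3 forbidden self-matches:
Σ_{j=0}^{3} (-1)^j C(3,j)(10-j)!
= C(3,0)·10! - C(3,1)·9! + C(3,2)·8! - C(3,3)·7!
= 3628800 - 1088640 + 120960 - 5040
= 2656080

2656080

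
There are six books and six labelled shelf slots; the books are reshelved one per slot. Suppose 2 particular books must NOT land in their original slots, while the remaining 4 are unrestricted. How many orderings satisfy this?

Let A_j be the event that the j-th constrained one is fixed. By inclusion-exclusion over the 2 events:
Σ_{j=0}^{2} (-1)^j C(2,j)(6-j)!
= C(2,0)·6! - C(2,1)·5! + C(2,2)·4!
= 720 - 240 + 24
= 504

504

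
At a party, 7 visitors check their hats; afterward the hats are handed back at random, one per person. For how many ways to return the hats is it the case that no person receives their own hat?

1854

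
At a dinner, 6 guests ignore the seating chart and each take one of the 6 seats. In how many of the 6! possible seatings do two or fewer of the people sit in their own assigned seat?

664

# with exactly i fixed is C(6,i)·!(6-i); sum over i=0..2:
  i=0: C(6,0)·!6 = 1·265 = 265
  i=1: C(6,1)·!5 = 6·44 = 264
  i=2: C(6,2)·!4 = 15·9 = 135
Total = 664.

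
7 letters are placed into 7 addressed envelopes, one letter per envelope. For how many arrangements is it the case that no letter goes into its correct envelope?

1854

By inclusion-exclusion, !7 = Σ (-1)^k · 7!/k! for k=0..7
= 7! - 7!/1! + 7!/2! - 7!/3! + 7!/4! - 7!/5! + 7!/6! - 7!/7!
= 5040 - 5040 + 2520 - 840 + 210 - 42 + 7 - 1
= 1854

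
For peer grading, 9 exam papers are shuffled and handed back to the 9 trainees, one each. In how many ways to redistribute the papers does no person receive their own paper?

Recurrence: !9 = 9·!8 + (-1)^9.
!9 = 9·14833 - 1 = 133496

133496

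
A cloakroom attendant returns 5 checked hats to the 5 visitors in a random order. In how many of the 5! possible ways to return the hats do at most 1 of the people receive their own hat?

89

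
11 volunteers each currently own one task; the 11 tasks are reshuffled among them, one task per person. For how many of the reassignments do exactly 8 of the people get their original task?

330

Pick the 8 fixed positions: C(11,8) = 165 ways.
The remaining 3 must be deranged: !3 = 2.
Total: 165 × 2 = 330.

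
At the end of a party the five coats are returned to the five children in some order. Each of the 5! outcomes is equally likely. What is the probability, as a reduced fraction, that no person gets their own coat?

Favorable outcomes: !5 = 44.
Total outcomes: 5! = 120.
Probability = 44/120 = 11/30.

11/30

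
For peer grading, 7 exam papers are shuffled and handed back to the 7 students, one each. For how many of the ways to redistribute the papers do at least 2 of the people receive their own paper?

1331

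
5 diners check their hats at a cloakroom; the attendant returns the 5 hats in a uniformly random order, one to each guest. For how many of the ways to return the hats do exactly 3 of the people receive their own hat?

Pick the 3 fixed positions: C(5,3) = 10 ways.
The other 2 form a derangement: !2 = 1.
Total: 10 × 1 = 10.

10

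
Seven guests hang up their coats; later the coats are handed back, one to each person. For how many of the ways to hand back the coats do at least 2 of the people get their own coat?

Sum C(7,i)·!(7-i) for i = 2..7:
  i=2: C(7,2)·!5 = 21·44 = 924
  i=3: C(7,3)·!4 = 35·9 = 315
  i=4: C(7,4)·!3 = 35·2 = 70
  i=5: C(7,5)·!2 = 21·1 = 21
  i=6: C(7,6)·!1 = 7·0 = 0
  i=7: C(7,7)·!0 = 1·1 = 1
Total = 1331.

1331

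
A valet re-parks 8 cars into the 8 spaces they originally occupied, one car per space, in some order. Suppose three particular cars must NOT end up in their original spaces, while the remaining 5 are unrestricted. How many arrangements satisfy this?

Let A_j be the event that the j-th constrained one is fixed. By inclusion-exclusion over the 3 events:
Σ_{j=0}^{3} (-1)^j C(3,j)(8-j)!
= C(3,0)·8! - C(3,1)·7! + C(3,2)·6! - C(3,3)·5!
= 40320 - 15120 + 2160 - 120
= 27240

27240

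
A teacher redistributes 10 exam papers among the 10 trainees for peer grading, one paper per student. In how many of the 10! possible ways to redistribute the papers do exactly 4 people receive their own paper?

55650

Choose which 4 of the 10 are fixed: C(10,4) = 210.
The other 6 form a derangement: !6 = 265.
Total: 210 × 265 = 55650.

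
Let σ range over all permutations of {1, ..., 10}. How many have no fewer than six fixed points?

Sum C(10,i)·!(10-i) for i = 6..10:
  i=6: C(10,6)·!4 = 210·9 = 1890
  i=7: C(10,7)·!3 = 120·2 = 240
  i=8: C(10,8)·!2 = 45·1 = 45
  i=9: C(10,9)·!1 = 10·0 = 0
  i=10: C(10,10)·!0 = 1·1 = 1
Total = 2176.

2176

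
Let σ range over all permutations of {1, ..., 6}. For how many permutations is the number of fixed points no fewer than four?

16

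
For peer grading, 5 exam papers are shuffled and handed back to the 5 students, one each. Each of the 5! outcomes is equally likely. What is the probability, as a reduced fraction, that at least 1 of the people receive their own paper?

19/30

Favorable outcomes: Σ_{i≥1} C(5,i)·!(5-i) = 5·9 + 10·2 + 10·1 + 5·0 + 1·1 = 76.
Total outcomes: 5! = 120.
Probability = 76/120 = 19/30.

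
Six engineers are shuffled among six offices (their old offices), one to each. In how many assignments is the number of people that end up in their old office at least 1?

Sum C(6,i)·!(6-i) for i = 1..6:
  i=1: C(6,1)·!5 = 6·44 = 264
  i=2: C(6,2)·!4 = 15·9 = 135
  i=3: C(6,3)·!3 = 20·2 = 40
  i=4: C(6,4)·!2 = 15·1 = 15
  i=5: C(6,5)·!1 = 6·0 = 0
  i=6: C(6,6)·!0 = 1·1 = 1
Total = 455.

455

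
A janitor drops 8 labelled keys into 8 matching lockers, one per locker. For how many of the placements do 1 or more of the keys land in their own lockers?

Sum C(8,i)·!(8-i) for i = 1..8:
  i=1: C(8,1)·!7 = 8·1854 = 14832
  i=2: C(8,2)·!6 = 28·265 = 7420
  i=3: C(8,3)·!5 = 56·44 = 2464
  i=4: C(8,4)·!4 = 70·9 = 630
  i=5: C(8,5)·!3 = 56·2 = 112
  i=6: C(8,6)·!2 = 28·1 = 28
  i=7: C(8,7)·!1 = 8·0 = 0
  i=8: C(8,8)·!0 = 1·1 = 1
Total = 25487.

25487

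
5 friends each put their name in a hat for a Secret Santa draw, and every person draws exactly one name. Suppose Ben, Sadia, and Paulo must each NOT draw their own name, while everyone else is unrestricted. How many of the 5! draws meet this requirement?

64

Inclusion-exclusion on the 3 forbidden self-matches:
Σ_{j=0}^{3} (-1)^j C(3,j)(5-j)!
= C(3,0)·5! - C(3,1)·4! + C(3,2)·3! - C(3,3)·2!
= 120 - 72 + 18 - 2
= 64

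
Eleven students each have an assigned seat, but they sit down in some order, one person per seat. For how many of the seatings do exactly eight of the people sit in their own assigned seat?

330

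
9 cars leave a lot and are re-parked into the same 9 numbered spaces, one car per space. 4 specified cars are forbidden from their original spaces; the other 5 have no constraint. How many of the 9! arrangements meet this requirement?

Inclusion-exclusion on the 4 forbidden self-matches:
Σ_{j=0}^{4} (-1)^j C(4,j)(9-j)!
= C(4,0)·9! - C(4,1)·8! + C(4,2)·7! - C(4,3)·6! + C(4,4)·5!
= 362880 - 161280 + 30240 - 2880 + 120
= 229080

229080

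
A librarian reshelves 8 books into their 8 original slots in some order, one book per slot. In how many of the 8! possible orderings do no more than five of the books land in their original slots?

40291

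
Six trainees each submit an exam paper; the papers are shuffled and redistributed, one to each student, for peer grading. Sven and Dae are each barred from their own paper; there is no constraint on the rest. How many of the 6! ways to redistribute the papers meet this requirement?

504

Inclusion-exclusion on the 2 forbidden self-matches:
Σ_{j=0}^{2} (-1)^j C(2,j)(6-j)!
= C(2,0)·6! - C(2,1)·5! + C(2,2)·4!
= 720 - 240 + 24
= 504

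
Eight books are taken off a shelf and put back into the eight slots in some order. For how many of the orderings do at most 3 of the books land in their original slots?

39549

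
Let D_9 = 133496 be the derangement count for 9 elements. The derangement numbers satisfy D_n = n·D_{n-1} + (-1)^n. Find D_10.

1334961

D_10 = 10·133496 + 1 = 1334961.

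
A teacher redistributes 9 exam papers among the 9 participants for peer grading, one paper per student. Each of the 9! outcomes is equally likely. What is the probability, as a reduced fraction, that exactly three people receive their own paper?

Favorable outcomes: C(9,3)·!6 = 84·265 = 22260.
Total outcomes: 9! = 362880.
Probability = 22260/362880 = 53/864.

53/864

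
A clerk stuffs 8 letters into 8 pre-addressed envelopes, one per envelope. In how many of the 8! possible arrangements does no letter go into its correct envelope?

Use !n = (n-1)(!(n-1) + !(n-2)).
!8 = 7·(1854 + 265) = 7·2119 = 14833

14833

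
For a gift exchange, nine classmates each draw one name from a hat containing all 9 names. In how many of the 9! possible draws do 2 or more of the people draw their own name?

# with exactly i fixed is C(9,i)·!(9-i); sum over i=2..9:
  i=2: C(9,2)·!7 = 36·1854 = 66744
  i=3: C(9,3)·!6 = 84·265 = 22260
  i=4: C(9,4)·!5 = 126·44 = 5544
  i=5: C(9,5)·!4 = 126·9 = 1134
  i=6: C(9,6)·!3 = 84·2 = 168
  i=7: C(9,7)·!2 = 36·1 = 36
  i=8: C(9,8)·!1 = 9·0 = 0
  i=9: C(9,9)·!0 = 1·1 = 1
Total = 95887.

95887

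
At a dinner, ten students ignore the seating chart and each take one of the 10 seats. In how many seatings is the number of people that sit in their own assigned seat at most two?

# with exactly i fixed is C(10,i)·!(10-i); sum over i=0..2:
  i=0: C(10,0)·!10 = 1·1334961 = 1334961
  i=1: C(10,1)·!9 = 10·133496 = 1334960
  i=2: C(10,2)·!8 = 45·14833 = 667485
Total = 3337406.

3337406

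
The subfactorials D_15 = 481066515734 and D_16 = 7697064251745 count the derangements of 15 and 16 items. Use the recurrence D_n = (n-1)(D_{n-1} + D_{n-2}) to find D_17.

D_17 = (17-1)·(D_16 + D_15) = 16·(7697064251745 + 481066515734) = 16·8178130767479 = 130850092279664.

130850092279664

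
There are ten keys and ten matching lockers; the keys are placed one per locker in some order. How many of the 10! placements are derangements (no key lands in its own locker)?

1334961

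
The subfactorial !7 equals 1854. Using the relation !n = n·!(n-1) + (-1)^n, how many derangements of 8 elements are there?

!8 = 8·1854 + 1 = 14833.

14833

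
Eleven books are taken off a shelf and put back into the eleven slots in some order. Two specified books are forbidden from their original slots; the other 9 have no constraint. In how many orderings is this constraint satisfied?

Inclusion-exclusion on the 2 forbidden self-matches:
Σ_{j=0}^{2} (-1)^j C(2,j)(11-j)!
= C(2,0)·11! - C(2,1)·10! + C(2,2)·9!
= 39916800 - 7257600 + 362880
= 33022080

33022080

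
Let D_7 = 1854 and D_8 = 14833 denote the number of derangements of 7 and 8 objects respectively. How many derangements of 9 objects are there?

D_9 = (9-1)·(D_8 + D_7) = 8·(14833 + 1854) = 8·16687 = 133496.

133496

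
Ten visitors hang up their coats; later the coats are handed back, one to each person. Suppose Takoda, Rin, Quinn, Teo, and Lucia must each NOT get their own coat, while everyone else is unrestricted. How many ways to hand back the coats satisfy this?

Inclusion-exclusion on the 5 forbidden self-matches:
Σ_{j=0}^{5} (-1)^j C(5,j)(10-j)!
= C(5,0)·10! - C(5,1)·9! + C(5,2)·8! - C(5,3)·7! + C(5,4)·6! - C(5,5)·5!
= 3628800 - 1814400 + 403200 - 50400 + 3600 - 120
= 2170680

2170680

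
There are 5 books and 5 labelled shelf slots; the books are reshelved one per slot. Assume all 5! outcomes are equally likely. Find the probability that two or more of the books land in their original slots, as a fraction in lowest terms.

31/120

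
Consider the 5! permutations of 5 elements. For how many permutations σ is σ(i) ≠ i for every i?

44

!5 = 5! · Σ_{k=0}^{5} (-1)^k/k!
= 5! - 5!/1! + 5!/2! - 5!/3! + 5!/4! - 5!/5!
= 120 - 120 + 60 - 20 + 5 - 1
= 44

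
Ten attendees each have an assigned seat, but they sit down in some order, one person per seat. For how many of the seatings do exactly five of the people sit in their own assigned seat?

Pick the 5 fixed positions: C(10,5) = 252 ways.
The other 5 form a derangement: !5 = 44.
Total: 252 × 44 = 11088.

11088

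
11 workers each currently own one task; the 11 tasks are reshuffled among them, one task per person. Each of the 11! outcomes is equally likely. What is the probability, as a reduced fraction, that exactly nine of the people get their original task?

1/725760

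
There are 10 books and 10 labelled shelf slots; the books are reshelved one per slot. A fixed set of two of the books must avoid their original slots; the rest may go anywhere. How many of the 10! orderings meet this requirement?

Let A_j be the event that the j-th constrained one is fixed. By inclusion-exclusion over the 2 events:
Σ_{j=0}^{2} (-1)^j C(2,j)(10-j)!
= C(2,0)·10! - C(2,1)·9! + C(2,2)·8!
= 3628800 - 725760 + 40320
= 2943360

2943360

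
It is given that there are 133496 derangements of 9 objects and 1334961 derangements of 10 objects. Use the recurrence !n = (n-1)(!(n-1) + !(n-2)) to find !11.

14684570

!11 = (11-1)·(!10 + !9) = 10·(1334961 + 133496) = 10·1468457 = 14684570.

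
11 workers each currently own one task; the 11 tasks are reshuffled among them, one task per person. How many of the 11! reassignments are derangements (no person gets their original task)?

The subfactorial !11 = [11!/e] (nearest integer).
11! = 39916800, and 39916800/e ≈ 14684570.08, so !11 = 14684570.

14684570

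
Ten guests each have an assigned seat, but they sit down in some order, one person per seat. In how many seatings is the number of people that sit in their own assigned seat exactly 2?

667485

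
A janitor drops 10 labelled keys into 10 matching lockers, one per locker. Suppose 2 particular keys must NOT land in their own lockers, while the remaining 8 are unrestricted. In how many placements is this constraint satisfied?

2943360

Let A_j be the event that the j-th constrained one is fixed. By inclusion-exclusion over the 2 events:
Σ_{j=0}^{2} (-1)^j C(2,j)(10-j)!
= C(2,0)·10! - C(2,1)·9! + C(2,2)·8!
= 3628800 - 725760 + 40320
= 2943360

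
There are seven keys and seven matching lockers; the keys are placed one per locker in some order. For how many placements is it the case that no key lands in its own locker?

1854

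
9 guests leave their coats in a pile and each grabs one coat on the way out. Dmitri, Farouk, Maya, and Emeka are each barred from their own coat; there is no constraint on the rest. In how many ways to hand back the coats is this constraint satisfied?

229080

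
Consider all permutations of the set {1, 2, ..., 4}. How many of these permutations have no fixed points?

9

The number of derangements of 4 is !4 = Σ_{k=0}^{4} (-1)^k·4!/k!
= 4! - 4!/1! + 4!/2! - 4!/3! + 4!/4!
= 24 - 24 + 12 - 4 + 1
= 9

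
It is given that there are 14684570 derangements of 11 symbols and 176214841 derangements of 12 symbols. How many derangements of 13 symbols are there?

!13 = (13-1)·(!12 + !11) = 12·(176214841 + 14684570) = 12·190899411 = 2290792932.

2290792932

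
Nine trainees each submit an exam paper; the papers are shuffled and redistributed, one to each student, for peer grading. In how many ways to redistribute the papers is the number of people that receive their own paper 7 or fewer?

# with exactly i fixed is C(9,i)·!(9-i); sum over i=0..7:
  i=0: C(9,0)·!9 = 1·133496 = 133496
  i=1: C(9,1)·!8 = 9·14833 = 133497
  i=2: C(9,2)·!7 = 36·1854 = 66744
  i=3: C(9,3)·!6 = 84·265 = 22260
  i=4: C(9,4)·!5 = 126·44 = 5544
  i=5: C(9,5)·!4 = 126·9 = 1134
  i=6: C(9,6)·!3 = 84·2 = 168
  i=7: C(9,7)·!2 = 36·1 = 36
Total = 362879.

362879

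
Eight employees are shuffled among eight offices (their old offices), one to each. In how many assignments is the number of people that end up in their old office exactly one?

Choose which one of the 8 is fixed: C(8,1) = 8.
The remaining 7 must be deranged: !7 = 1854.
Total: 8 × 1854 = 14832.

14832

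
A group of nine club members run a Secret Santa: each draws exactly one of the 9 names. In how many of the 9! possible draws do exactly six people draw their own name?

168

Choose which 6 of the 9 are fixed: C(9,6) = 84.
The remaining 3 must be deranged: !3 = 2.
Total: 84 × 2 = 168.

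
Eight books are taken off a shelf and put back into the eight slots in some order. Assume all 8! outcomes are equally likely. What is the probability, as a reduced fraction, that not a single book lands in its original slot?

2119/5760

Favorable outcomes: !8 = 14833.
Total outcomes: 8! = 40320.
Probability = 14833/40320 = 2119/5760.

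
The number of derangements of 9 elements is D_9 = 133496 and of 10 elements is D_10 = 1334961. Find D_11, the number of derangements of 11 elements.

D_11 = (11-1)·(D_10 + D_9) = 10·(1334961 + 133496) = 10·1468457 = 14684570.

14684570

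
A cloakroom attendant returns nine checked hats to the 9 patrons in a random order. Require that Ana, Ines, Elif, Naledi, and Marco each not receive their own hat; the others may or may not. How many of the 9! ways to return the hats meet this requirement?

205056

Inclusion-exclusion on the 5 forbidden self-matches:
Σ_{j=0}^{5} (-1)^j C(5,j)(9-j)!
= C(5,0)·9! - C(5,1)·8! + C(5,2)·7! - C(5,3)·6! + C(5,4)·5! - C(5,5)·4!
= 362880 - 201600 + 50400 - 7200 + 600 - 24
= 205056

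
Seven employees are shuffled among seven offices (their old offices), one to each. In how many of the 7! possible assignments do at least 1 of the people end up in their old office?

Sum C(7,i)·!(7-i) for i = 1..7:
  i=1: C(7,1)·!6 = 7·265 = 1855
  i=2: C(7,2)·!5 = 21·44 = 924
  i=3: C(7,3)·!4 = 35·9 = 315
  i=4: C(7,4)·!3 = 35·2 = 70
  i=5: C(7,5)·!2 = 21·1 = 21
  i=6: C(7,6)·!1 = 7·0 = 0
  i=7: C(7,7)·!0 = 1·1 = 1
Total = 3186.

3186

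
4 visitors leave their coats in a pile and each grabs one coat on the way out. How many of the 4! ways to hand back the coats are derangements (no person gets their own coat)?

9

Use !n = n·!(n-1) + (-1)^n.
!4 = 4·2 + 1 = 9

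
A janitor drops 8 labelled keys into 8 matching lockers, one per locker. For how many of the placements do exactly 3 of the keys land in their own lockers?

Choose which 3 of the 8 are fixed: C(8,3) = 56.
The other 5 form a derangement: !5 = 44.
Total: 56 × 44 = 2464.

2464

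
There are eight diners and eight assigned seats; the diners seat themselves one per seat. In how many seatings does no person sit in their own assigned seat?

14833

Recurrence: !8 = 7·(!7 + !6).
!8 = 7·(1854 + 265) = 7·2119 = 14833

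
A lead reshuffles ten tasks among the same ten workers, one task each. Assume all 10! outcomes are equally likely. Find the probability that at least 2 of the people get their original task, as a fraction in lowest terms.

Favorable outcomes: Σ_{i≥2} C(10,i)·!(10-i) = 45·14833 + 120·1854 + 210·265 + 252·44 + 210·9 + 120·2 + 45·1 + 10·0 + 1·1 = 958879.
Total outcomes: 10! = 3628800.
Probability = 958879/3628800 = 958879/3628800.

958879/3628800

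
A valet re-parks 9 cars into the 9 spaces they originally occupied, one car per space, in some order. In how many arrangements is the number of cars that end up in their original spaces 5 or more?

1339

Sum C(9,i)·!(9-i) for i = 5..9:
  i=5: C(9,5)·!4 = 126·9 = 1134
  i=6: C(9,6)·!3 = 84·2 = 168
  i=7: C(9,7)·!2 = 36·1 = 36
  i=8: C(9,8)·!1 = 9·0 = 0
  i=9: C(9,9)·!0 = 1·1 = 1
Total = 1339.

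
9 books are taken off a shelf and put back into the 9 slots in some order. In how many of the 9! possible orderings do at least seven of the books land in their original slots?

# with exactly i fixed is C(9,i)·!(9-i); sum over i=7..9:
  i=7: C(9,7)·!2 = 36·1 = 36
  i=8: C(9,8)·!1 = 9·0 = 0
  i=9: C(9,9)·!0 = 1·1 = 1
Total = 37.

37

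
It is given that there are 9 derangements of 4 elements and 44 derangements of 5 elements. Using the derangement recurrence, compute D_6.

265

D_6 = (6-1)·(D_5 + D_4) = 5·(44 + 9) = 5·53 = 265.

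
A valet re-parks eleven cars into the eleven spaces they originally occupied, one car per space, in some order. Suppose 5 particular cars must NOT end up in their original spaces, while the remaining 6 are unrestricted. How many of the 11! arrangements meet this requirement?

25022880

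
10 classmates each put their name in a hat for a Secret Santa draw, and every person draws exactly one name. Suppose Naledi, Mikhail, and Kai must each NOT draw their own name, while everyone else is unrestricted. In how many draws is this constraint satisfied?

2656080

Inclusion-exclusion on the 3 forbidden self-matches:
Σ_{j=0}^{3} (-1)^j C(3,j)(10-j)!
= C(3,0)·10! - C(3,1)·9! + C(3,2)·8! - C(3,3)·7!
= 3628800 - 1088640 + 120960 - 5040
= 2656080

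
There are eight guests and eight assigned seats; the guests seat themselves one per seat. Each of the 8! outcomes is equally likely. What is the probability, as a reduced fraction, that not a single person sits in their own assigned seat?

Favorable outcomes: !8 = 14833.
Total outcomes: 8! = 40320.
Probability = 14833/40320 = 2119/5760.

2119/5760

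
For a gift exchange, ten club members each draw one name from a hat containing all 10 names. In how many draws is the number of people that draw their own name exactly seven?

240

Pick the 7 fixed positions: C(10,7) = 120 ways.
The remaining 3 must be deranged: !3 = 2.
Total: 120 × 2 = 240.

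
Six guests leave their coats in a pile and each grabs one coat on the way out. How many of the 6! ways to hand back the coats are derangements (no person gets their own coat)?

265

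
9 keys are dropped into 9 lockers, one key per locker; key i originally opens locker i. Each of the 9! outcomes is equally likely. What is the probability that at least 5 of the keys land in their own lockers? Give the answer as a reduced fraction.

Favorable outcomes: Σ_{i≥5} C(9,i)·!(9-i) = 126·9 + 84·2 + 36·1 + 9·0 + 1·1 = 1339.
Total outcomes: 9! = 362880.
Probability = 1339/362880 = 1339/362880.

1339/362880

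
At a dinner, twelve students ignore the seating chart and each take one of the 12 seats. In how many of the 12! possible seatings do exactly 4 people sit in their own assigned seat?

Choose which 4 of the 12 are fixed: C(12,4) = 495.
The other 8 form a derangement: !8 = 14833.
Total: 495 × 14833 = 7342335.

7342335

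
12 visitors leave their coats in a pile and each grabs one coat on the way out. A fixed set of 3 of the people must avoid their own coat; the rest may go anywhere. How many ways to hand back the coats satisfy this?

Let A_j be the event that the j-th constrained one is fixed. By inclusion-exclusion over the 3 events:
Σ_{j=0}^{3} (-1)^j C(3,j)(12-j)!
= C(3,0)·12! - C(3,1)·11! + C(3,2)·10! - C(3,3)·9!
= 479001600 - 119750400 + 10886400 - 362880
= 369774720

369774720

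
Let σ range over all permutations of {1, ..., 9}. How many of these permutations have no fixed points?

133496

Use !n = (n-1)(!(n-1) + !(n-2)).
!9 = 8·(14833 + 1854) = 8·16687 = 133496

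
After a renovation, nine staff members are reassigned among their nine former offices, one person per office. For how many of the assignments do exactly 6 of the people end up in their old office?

Choose which 6 of the 9 are fixed: C(9,6) = 84.
The other 3 form a derangement: !3 = 2.
Total: 84 × 2 = 168.

168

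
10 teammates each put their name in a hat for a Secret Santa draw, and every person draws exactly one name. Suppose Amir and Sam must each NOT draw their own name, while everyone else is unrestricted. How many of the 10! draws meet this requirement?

Inclusion-exclusion on the 2 forbidden self-matches:
Σ_{j=0}^{2} (-1)^j C(2,j)(10-j)!
= C(2,0)·10! - C(2,1)·9! + C(2,2)·8!
= 3628800 - 725760 + 40320
= 2943360

2943360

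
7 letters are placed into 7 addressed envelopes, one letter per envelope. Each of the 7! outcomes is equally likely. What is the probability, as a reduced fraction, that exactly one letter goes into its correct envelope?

Favorable outcomes: C(7,1)·!6 = 7·265 = 1855.
Total outcomes: 7! = 5040.
Probability = 1855/5040 = 53/144.

53/144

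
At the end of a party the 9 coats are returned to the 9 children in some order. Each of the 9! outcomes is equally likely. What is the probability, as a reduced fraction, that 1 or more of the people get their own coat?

Favorable outcomes: Σ_{i≥1} C(9,i)·!(9-i) = 9·14833 + 36·1854 + 84·265 + 126·44 + 126·9 + 84·2 + 36·1 + 9·0 + 1·1 = 229384.
Total outcomes: 9! = 362880.
Probability = 229384/362880 = 28673/45360.

28673/45360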